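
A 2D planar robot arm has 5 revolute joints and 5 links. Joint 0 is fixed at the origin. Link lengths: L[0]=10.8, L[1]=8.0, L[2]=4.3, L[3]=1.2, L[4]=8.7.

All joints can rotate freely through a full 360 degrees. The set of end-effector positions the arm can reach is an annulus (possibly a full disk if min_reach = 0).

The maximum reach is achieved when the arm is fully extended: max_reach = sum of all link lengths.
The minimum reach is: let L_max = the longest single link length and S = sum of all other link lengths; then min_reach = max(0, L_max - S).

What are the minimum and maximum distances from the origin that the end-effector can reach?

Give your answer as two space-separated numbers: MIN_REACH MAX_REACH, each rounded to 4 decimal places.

Link lengths: [10.8, 8.0, 4.3, 1.2, 8.7]
max_reach = 10.8 + 8 + 4.3 + 1.2 + 8.7 = 33
L_max = max([10.8, 8.0, 4.3, 1.2, 8.7]) = 10.8
S (sum of others) = 33 - 10.8 = 22.2
min_reach = max(0, 10.8 - 22.2) = max(0, -11.4) = 0

Answer: 0.0000 33.0000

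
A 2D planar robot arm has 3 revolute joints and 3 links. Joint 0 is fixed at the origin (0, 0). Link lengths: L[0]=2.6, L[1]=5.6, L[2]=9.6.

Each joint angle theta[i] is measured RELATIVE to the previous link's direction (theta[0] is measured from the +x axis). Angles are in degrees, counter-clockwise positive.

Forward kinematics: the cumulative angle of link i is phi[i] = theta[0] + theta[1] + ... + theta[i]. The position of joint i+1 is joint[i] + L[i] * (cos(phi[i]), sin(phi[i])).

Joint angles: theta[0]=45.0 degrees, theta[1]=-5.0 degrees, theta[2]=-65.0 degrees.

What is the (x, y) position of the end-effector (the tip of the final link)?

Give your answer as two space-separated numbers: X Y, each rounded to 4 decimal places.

joint[0] = (0.0000, 0.0000)  (base)
link 0: phi[0] = 45 = 45 deg
  cos(45 deg) = 0.7071, sin(45 deg) = 0.7071
  joint[1] = (0.0000, 0.0000) + 2.6 * (0.7071, 0.7071) = (0.0000 + 1.8385, 0.0000 + 1.8385) = (1.8385, 1.8385)
link 1: phi[1] = 45 + -5 = 40 deg
  cos(40 deg) = 0.7660, sin(40 deg) = 0.6428
  joint[2] = (1.8385, 1.8385) + 5.6 * (0.7660, 0.6428) = (1.8385 + 4.2898, 1.8385 + 3.5996) = (6.1283, 5.4381)
link 2: phi[2] = 45 + -5 + -65 = -25 deg
  cos(-25 deg) = 0.9063, sin(-25 deg) = -0.4226
  joint[3] = (6.1283, 5.4381) + 9.6 * (0.9063, -0.4226) = (6.1283 + 8.7006, 5.4381 + -4.0571) = (14.8289, 1.3810)
End effector: (14.8289, 1.3810)

Answer: 14.8289 1.3810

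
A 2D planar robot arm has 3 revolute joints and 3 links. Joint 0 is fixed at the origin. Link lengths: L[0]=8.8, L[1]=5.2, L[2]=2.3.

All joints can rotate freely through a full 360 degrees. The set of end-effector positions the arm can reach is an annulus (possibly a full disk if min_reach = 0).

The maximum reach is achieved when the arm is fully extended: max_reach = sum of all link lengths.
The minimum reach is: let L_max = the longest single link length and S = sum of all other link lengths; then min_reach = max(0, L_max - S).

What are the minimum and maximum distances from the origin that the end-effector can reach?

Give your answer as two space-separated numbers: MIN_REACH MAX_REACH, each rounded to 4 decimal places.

Link lengths: [8.8, 5.2, 2.3]
max_reach = 8.8 + 5.2 + 2.3 = 16.3
L_max = max([8.8, 5.2, 2.3]) = 8.8
S (sum of others) = 16.3 - 8.8 = 7.5
min_reach = max(0, 8.8 - 7.5) = max(0, 1.3) = 1.3

Answer: 1.3000 16.3000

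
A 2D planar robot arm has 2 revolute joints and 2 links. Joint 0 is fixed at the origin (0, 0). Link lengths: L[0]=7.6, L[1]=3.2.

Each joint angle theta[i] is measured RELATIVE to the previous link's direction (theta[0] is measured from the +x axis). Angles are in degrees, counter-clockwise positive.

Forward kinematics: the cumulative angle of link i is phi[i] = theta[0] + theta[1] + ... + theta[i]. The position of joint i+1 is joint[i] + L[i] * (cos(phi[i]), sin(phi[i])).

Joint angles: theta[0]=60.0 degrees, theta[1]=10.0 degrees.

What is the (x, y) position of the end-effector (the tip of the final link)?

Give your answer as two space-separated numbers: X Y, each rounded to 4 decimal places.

joint[0] = (0.0000, 0.0000)  (base)
link 0: phi[0] = 60 = 60 deg
  cos(60 deg) = 0.5000, sin(60 deg) = 0.8660
  joint[1] = (0.0000, 0.0000) + 7.6 * (0.5000, 0.8660) = (0.0000 + 3.8000, 0.0000 + 6.5818) = (3.8000, 6.5818)
link 1: phi[1] = 60 + 10 = 70 deg
  cos(70 deg) = 0.3420, sin(70 deg) = 0.9397
  joint[2] = (3.8000, 6.5818) + 3.2 * (0.3420, 0.9397) = (3.8000 + 1.0945, 6.5818 + 3.0070) = (4.8945, 9.5888)
End effector: (4.8945, 9.5888)

Answer: 4.8945 9.5888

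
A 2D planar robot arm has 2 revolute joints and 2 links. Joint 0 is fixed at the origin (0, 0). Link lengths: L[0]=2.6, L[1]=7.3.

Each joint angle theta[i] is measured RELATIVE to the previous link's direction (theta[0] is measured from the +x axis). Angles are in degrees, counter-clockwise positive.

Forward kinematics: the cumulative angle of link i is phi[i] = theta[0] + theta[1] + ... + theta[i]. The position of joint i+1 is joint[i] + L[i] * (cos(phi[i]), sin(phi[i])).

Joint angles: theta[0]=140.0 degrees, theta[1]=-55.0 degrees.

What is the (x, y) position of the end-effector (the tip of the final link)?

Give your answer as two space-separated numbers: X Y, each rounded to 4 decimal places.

Answer: -1.3555 8.9435

Derivation:
joint[0] = (0.0000, 0.0000)  (base)
link 0: phi[0] = 140 = 140 deg
  cos(140 deg) = -0.7660, sin(140 deg) = 0.6428
  joint[1] = (0.0000, 0.0000) + 2.6 * (-0.7660, 0.6428) = (0.0000 + -1.9917, 0.0000 + 1.6712) = (-1.9917, 1.6712)
link 1: phi[1] = 140 + -55 = 85 deg
  cos(85 deg) = 0.0872, sin(85 deg) = 0.9962
  joint[2] = (-1.9917, 1.6712) + 7.3 * (0.0872, 0.9962) = (-1.9917 + 0.6362, 1.6712 + 7.2722) = (-1.3555, 8.9435)
End effector: (-1.3555, 8.9435)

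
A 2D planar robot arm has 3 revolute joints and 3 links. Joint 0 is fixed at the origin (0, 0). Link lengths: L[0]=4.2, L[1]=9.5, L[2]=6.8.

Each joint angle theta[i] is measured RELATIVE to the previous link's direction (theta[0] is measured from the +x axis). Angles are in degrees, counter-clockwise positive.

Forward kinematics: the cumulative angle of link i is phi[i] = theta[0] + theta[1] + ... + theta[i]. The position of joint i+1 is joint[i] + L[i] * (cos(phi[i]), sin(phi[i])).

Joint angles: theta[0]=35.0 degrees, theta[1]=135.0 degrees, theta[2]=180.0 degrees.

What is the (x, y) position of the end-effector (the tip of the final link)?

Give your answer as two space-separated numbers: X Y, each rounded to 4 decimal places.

joint[0] = (0.0000, 0.0000)  (base)
link 0: phi[0] = 35 = 35 deg
  cos(35 deg) = 0.8192, sin(35 deg) = 0.5736
  joint[1] = (0.0000, 0.0000) + 4.2 * (0.8192, 0.5736) = (0.0000 + 3.4404, 0.0000 + 2.4090) = (3.4404, 2.4090)
link 1: phi[1] = 35 + 135 = 170 deg
  cos(170 deg) = -0.9848, sin(170 deg) = 0.1736
  joint[2] = (3.4404, 2.4090) + 9.5 * (-0.9848, 0.1736) = (3.4404 + -9.3557, 2.4090 + 1.6497) = (-5.9152, 4.0587)
link 2: phi[2] = 35 + 135 + 180 = 350 deg
  cos(350 deg) = 0.9848, sin(350 deg) = -0.1736
  joint[3] = (-5.9152, 4.0587) + 6.8 * (0.9848, -0.1736) = (-5.9152 + 6.6967, 4.0587 + -1.1808) = (0.7815, 2.8779)
End effector: (0.7815, 2.8779)

Answer: 0.7815 2.8779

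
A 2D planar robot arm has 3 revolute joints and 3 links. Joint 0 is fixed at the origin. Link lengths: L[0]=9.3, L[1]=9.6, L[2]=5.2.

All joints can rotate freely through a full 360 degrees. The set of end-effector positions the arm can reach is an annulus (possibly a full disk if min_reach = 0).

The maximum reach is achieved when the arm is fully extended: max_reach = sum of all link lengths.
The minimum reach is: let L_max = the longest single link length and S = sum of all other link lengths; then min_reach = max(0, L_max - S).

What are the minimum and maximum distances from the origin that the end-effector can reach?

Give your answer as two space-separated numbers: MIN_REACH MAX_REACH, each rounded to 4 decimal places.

Answer: 0.0000 24.1000

Derivation:
Link lengths: [9.3, 9.6, 5.2]
max_reach = 9.3 + 9.6 + 5.2 = 24.1
L_max = max([9.3, 9.6, 5.2]) = 9.6
S (sum of others) = 24.1 - 9.6 = 14.5
min_reach = max(0, 9.6 - 14.5) = max(0, -4.9) = 0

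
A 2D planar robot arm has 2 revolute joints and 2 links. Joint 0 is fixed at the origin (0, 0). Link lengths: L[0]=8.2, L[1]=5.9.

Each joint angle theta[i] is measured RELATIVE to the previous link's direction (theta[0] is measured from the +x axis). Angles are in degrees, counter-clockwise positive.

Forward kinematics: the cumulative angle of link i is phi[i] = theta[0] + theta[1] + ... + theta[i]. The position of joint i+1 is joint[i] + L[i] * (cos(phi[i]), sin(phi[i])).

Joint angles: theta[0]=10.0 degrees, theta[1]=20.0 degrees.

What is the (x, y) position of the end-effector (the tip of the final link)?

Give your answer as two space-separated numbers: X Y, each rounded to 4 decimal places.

joint[0] = (0.0000, 0.0000)  (base)
link 0: phi[0] = 10 = 10 deg
  cos(10 deg) = 0.9848, sin(10 deg) = 0.1736
  joint[1] = (0.0000, 0.0000) + 8.2 * (0.9848, 0.1736) = (0.0000 + 8.0754, 0.0000 + 1.4239) = (8.0754, 1.4239)
link 1: phi[1] = 10 + 20 = 30 deg
  cos(30 deg) = 0.8660, sin(30 deg) = 0.5000
  joint[2] = (8.0754, 1.4239) + 5.9 * (0.8660, 0.5000) = (8.0754 + 5.1095, 1.4239 + 2.9500) = (13.1850, 4.3739)
End effector: (13.1850, 4.3739)

Answer: 13.1850 4.3739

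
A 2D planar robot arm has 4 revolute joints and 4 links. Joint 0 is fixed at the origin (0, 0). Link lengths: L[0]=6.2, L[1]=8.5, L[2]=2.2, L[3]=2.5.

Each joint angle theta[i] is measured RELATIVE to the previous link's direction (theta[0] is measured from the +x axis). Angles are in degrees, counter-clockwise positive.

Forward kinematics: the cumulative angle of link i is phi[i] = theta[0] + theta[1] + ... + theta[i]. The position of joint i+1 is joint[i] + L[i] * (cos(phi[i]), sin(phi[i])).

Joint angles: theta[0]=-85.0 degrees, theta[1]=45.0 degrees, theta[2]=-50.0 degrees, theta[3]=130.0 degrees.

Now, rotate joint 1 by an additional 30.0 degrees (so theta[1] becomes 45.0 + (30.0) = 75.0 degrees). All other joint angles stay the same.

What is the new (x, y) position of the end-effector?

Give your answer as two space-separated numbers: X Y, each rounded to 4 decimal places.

Answer: 10.8663 -7.2084

Derivation:
joint[0] = (0.0000, 0.0000)  (base)
link 0: phi[0] = -85 = -85 deg
  cos(-85 deg) = 0.0872, sin(-85 deg) = -0.9962
  joint[1] = (0.0000, 0.0000) + 6.2 * (0.0872, -0.9962) = (0.0000 + 0.5404, 0.0000 + -6.1764) = (0.5404, -6.1764)
link 1: phi[1] = -85 + 75 = -10 deg
  cos(-10 deg) = 0.9848, sin(-10 deg) = -0.1736
  joint[2] = (0.5404, -6.1764) + 8.5 * (0.9848, -0.1736) = (0.5404 + 8.3709, -6.1764 + -1.4760) = (8.9112, -7.6524)
link 2: phi[2] = -85 + 75 + -50 = -60 deg
  cos(-60 deg) = 0.5000, sin(-60 deg) = -0.8660
  joint[3] = (8.9112, -7.6524) + 2.2 * (0.5000, -0.8660) = (8.9112 + 1.1000, -7.6524 + -1.9053) = (10.0112, -9.5577)
link 3: phi[3] = -85 + 75 + -50 + 130 = 70 deg
  cos(70 deg) = 0.3420, sin(70 deg) = 0.9397
  joint[4] = (10.0112, -9.5577) + 2.5 * (0.3420, 0.9397) = (10.0112 + 0.8551, -9.5577 + 2.3492) = (10.8663, -7.2084)
End effector: (10.8663, -7.2084)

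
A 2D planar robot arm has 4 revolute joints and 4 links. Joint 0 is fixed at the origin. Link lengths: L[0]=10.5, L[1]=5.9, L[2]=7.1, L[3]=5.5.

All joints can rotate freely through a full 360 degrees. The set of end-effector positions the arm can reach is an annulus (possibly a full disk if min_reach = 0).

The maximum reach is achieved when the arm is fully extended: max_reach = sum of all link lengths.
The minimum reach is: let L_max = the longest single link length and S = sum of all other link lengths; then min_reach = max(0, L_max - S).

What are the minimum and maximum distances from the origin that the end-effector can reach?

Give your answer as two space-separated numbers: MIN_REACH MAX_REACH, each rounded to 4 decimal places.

Link lengths: [10.5, 5.9, 7.1, 5.5]
max_reach = 10.5 + 5.9 + 7.1 + 5.5 = 29
L_max = max([10.5, 5.9, 7.1, 5.5]) = 10.5
S (sum of others) = 29 - 10.5 = 18.5
min_reach = max(0, 10.5 - 18.5) = max(0, -8) = 0

Answer: 0.0000 29.0000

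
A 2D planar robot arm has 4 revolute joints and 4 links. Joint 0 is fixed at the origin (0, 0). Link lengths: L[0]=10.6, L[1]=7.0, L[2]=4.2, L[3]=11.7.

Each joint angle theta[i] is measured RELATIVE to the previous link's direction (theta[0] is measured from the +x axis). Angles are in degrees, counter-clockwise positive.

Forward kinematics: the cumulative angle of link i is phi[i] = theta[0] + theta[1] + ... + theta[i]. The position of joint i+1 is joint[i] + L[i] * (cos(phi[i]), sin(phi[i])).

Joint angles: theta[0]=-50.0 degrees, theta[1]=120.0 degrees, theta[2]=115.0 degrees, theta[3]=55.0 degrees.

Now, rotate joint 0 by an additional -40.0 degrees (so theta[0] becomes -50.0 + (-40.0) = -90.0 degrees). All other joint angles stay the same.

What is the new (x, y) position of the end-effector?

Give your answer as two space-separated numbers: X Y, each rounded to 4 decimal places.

joint[0] = (0.0000, 0.0000)  (base)
link 0: phi[0] = -90 = -90 deg
  cos(-90 deg) = 0.0000, sin(-90 deg) = -1.0000
  joint[1] = (0.0000, 0.0000) + 10.6 * (0.0000, -1.0000) = (0.0000 + 0.0000, 0.0000 + -10.6000) = (0.0000, -10.6000)
link 1: phi[1] = -90 + 120 = 30 deg
  cos(30 deg) = 0.8660, sin(30 deg) = 0.5000
  joint[2] = (0.0000, -10.6000) + 7 * (0.8660, 0.5000) = (0.0000 + 6.0622, -10.6000 + 3.5000) = (6.0622, -7.1000)
link 2: phi[2] = -90 + 120 + 115 = 145 deg
  cos(145 deg) = -0.8192, sin(145 deg) = 0.5736
  joint[3] = (6.0622, -7.1000) + 4.2 * (-0.8192, 0.5736) = (6.0622 + -3.4404, -7.1000 + 2.4090) = (2.6217, -4.6910)
link 3: phi[3] = -90 + 120 + 115 + 55 = 200 deg
  cos(200 deg) = -0.9397, sin(200 deg) = -0.3420
  joint[4] = (2.6217, -4.6910) + 11.7 * (-0.9397, -0.3420) = (2.6217 + -10.9944, -4.6910 + -4.0016) = (-8.3727, -8.6926)
End effector: (-8.3727, -8.6926)

Answer: -8.3727 -8.6926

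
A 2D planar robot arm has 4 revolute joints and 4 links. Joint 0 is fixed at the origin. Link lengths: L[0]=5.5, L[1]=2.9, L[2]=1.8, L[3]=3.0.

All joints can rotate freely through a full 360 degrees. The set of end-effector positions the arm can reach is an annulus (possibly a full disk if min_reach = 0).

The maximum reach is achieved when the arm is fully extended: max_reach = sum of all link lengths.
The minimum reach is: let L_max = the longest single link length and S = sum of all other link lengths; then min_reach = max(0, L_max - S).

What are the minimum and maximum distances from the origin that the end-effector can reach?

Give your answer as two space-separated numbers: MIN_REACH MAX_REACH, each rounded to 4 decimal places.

Answer: 0.0000 13.2000

Derivation:
Link lengths: [5.5, 2.9, 1.8, 3.0]
max_reach = 5.5 + 2.9 + 1.8 + 3 = 13.2
L_max = max([5.5, 2.9, 1.8, 3.0]) = 5.5
S (sum of others) = 13.2 - 5.5 = 7.7
min_reach = max(0, 5.5 - 7.7) = max(0, -2.2) = 0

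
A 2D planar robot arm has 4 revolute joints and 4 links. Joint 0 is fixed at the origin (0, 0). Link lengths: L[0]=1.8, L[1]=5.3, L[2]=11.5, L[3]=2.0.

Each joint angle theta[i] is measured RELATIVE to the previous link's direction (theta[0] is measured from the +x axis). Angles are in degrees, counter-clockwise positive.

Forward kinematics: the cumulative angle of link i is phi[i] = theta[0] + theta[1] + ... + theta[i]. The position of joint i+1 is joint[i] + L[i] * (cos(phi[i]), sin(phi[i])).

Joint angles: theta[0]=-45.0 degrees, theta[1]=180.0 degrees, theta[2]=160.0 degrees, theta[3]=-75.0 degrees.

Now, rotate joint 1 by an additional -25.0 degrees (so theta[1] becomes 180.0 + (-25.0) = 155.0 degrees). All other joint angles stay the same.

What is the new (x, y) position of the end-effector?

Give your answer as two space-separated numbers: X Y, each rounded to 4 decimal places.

joint[0] = (0.0000, 0.0000)  (base)
link 0: phi[0] = -45 = -45 deg
  cos(-45 deg) = 0.7071, sin(-45 deg) = -0.7071
  joint[1] = (0.0000, 0.0000) + 1.8 * (0.7071, -0.7071) = (0.0000 + 1.2728, 0.0000 + -1.2728) = (1.2728, -1.2728)
link 1: phi[1] = -45 + 155 = 110 deg
  cos(110 deg) = -0.3420, sin(110 deg) = 0.9397
  joint[2] = (1.2728, -1.2728) + 5.3 * (-0.3420, 0.9397) = (1.2728 + -1.8127, -1.2728 + 4.9804) = (-0.5399, 3.7076)
link 2: phi[2] = -45 + 155 + 160 = 270 deg
  cos(270 deg) = -0.0000, sin(270 deg) = -1.0000
  joint[3] = (-0.5399, 3.7076) + 11.5 * (-0.0000, -1.0000) = (-0.5399 + -0.0000, 3.7076 + -11.5000) = (-0.5399, -7.7924)
link 3: phi[3] = -45 + 155 + 160 + -75 = 195 deg
  cos(195 deg) = -0.9659, sin(195 deg) = -0.2588
  joint[4] = (-0.5399, -7.7924) + 2 * (-0.9659, -0.2588) = (-0.5399 + -1.9319, -7.7924 + -0.5176) = (-2.4718, -8.3101)
End effector: (-2.4718, -8.3101)

Answer: -2.4718 -8.3101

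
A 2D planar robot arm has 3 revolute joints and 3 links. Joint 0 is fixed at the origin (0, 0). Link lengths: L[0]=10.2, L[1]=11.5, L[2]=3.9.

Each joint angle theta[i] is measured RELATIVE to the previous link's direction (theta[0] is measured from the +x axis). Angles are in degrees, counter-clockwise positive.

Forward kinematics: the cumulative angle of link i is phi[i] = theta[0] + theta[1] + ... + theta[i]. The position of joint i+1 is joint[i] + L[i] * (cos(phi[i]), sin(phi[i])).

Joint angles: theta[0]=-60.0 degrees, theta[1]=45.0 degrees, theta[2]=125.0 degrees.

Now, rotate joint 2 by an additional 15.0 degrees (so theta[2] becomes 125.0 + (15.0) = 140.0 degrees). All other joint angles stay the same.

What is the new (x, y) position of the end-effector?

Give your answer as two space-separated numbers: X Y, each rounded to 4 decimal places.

Answer: 13.9712 -8.6152

Derivation:
joint[0] = (0.0000, 0.0000)  (base)
link 0: phi[0] = -60 = -60 deg
  cos(-60 deg) = 0.5000, sin(-60 deg) = -0.8660
  joint[1] = (0.0000, 0.0000) + 10.2 * (0.5000, -0.8660) = (0.0000 + 5.1000, 0.0000 + -8.8335) = (5.1000, -8.8335)
link 1: phi[1] = -60 + 45 = -15 deg
  cos(-15 deg) = 0.9659, sin(-15 deg) = -0.2588
  joint[2] = (5.1000, -8.8335) + 11.5 * (0.9659, -0.2588) = (5.1000 + 11.1081, -8.8335 + -2.9764) = (16.2081, -11.8099)
link 2: phi[2] = -60 + 45 + 140 = 125 deg
  cos(125 deg) = -0.5736, sin(125 deg) = 0.8192
  joint[3] = (16.2081, -11.8099) + 3.9 * (-0.5736, 0.8192) = (16.2081 + -2.2369, -11.8099 + 3.1947) = (13.9712, -8.6152)
End effector: (13.9712, -8.6152)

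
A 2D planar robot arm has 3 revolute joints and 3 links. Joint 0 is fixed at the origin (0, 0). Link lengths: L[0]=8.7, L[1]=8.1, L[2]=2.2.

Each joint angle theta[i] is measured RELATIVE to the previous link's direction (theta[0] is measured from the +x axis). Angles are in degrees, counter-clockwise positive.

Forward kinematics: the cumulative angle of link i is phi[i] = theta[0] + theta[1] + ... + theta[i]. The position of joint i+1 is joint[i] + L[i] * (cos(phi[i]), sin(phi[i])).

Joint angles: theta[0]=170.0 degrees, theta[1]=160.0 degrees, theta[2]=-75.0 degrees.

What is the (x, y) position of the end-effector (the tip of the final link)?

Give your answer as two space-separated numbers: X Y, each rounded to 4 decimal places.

Answer: -2.1224 -4.6643

Derivation:
joint[0] = (0.0000, 0.0000)  (base)
link 0: phi[0] = 170 = 170 deg
  cos(170 deg) = -0.9848, sin(170 deg) = 0.1736
  joint[1] = (0.0000, 0.0000) + 8.7 * (-0.9848, 0.1736) = (0.0000 + -8.5678, 0.0000 + 1.5107) = (-8.5678, 1.5107)
link 1: phi[1] = 170 + 160 = 330 deg
  cos(330 deg) = 0.8660, sin(330 deg) = -0.5000
  joint[2] = (-8.5678, 1.5107) + 8.1 * (0.8660, -0.5000) = (-8.5678 + 7.0148, 1.5107 + -4.0500) = (-1.5530, -2.5393)
link 2: phi[2] = 170 + 160 + -75 = 255 deg
  cos(255 deg) = -0.2588, sin(255 deg) = -0.9659
  joint[3] = (-1.5530, -2.5393) + 2.2 * (-0.2588, -0.9659) = (-1.5530 + -0.5694, -2.5393 + -2.1250) = (-2.1224, -4.6643)
End effector: (-2.1224, -4.6643)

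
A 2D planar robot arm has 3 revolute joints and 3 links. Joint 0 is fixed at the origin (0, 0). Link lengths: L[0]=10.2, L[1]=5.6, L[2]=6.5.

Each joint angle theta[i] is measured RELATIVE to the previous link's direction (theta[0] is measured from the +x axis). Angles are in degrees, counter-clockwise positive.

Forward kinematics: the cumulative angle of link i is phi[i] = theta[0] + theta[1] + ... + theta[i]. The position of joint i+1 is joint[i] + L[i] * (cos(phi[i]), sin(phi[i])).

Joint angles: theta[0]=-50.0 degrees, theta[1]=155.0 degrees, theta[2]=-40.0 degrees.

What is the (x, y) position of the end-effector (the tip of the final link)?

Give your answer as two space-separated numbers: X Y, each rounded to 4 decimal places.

joint[0] = (0.0000, 0.0000)  (base)
link 0: phi[0] = -50 = -50 deg
  cos(-50 deg) = 0.6428, sin(-50 deg) = -0.7660
  joint[1] = (0.0000, 0.0000) + 10.2 * (0.6428, -0.7660) = (0.0000 + 6.5564, 0.0000 + -7.8137) = (6.5564, -7.8137)
link 1: phi[1] = -50 + 155 = 105 deg
  cos(105 deg) = -0.2588, sin(105 deg) = 0.9659
  joint[2] = (6.5564, -7.8137) + 5.6 * (-0.2588, 0.9659) = (6.5564 + -1.4494, -7.8137 + 5.4092) = (5.1070, -2.4045)
link 2: phi[2] = -50 + 155 + -40 = 65 deg
  cos(65 deg) = 0.4226, sin(65 deg) = 0.9063
  joint[3] = (5.1070, -2.4045) + 6.5 * (0.4226, 0.9063) = (5.1070 + 2.7470, -2.4045 + 5.8910) = (7.8541, 3.4865)
End effector: (7.8541, 3.4865)

Answer: 7.8541 3.4865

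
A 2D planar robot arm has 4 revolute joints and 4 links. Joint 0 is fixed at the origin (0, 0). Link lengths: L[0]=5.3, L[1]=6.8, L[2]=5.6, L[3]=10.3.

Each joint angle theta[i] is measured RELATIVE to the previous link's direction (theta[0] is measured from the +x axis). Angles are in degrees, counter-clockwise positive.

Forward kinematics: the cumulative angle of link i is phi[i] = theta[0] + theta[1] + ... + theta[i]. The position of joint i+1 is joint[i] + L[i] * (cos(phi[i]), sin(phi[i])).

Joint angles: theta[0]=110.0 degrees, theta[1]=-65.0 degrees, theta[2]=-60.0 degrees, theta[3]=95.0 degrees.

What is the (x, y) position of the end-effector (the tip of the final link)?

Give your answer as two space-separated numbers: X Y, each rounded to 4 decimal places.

Answer: 10.1934 18.4828

Derivation:
joint[0] = (0.0000, 0.0000)  (base)
link 0: phi[0] = 110 = 110 deg
  cos(110 deg) = -0.3420, sin(110 deg) = 0.9397
  joint[1] = (0.0000, 0.0000) + 5.3 * (-0.3420, 0.9397) = (0.0000 + -1.8127, 0.0000 + 4.9804) = (-1.8127, 4.9804)
link 1: phi[1] = 110 + -65 = 45 deg
  cos(45 deg) = 0.7071, sin(45 deg) = 0.7071
  joint[2] = (-1.8127, 4.9804) + 6.8 * (0.7071, 0.7071) = (-1.8127 + 4.8083, 4.9804 + 4.8083) = (2.9956, 9.7887)
link 2: phi[2] = 110 + -65 + -60 = -15 deg
  cos(-15 deg) = 0.9659, sin(-15 deg) = -0.2588
  joint[3] = (2.9956, 9.7887) + 5.6 * (0.9659, -0.2588) = (2.9956 + 5.4092, 9.7887 + -1.4494) = (8.4048, 8.3393)
link 3: phi[3] = 110 + -65 + -60 + 95 = 80 deg
  cos(80 deg) = 0.1736, sin(80 deg) = 0.9848
  joint[4] = (8.4048, 8.3393) + 10.3 * (0.1736, 0.9848) = (8.4048 + 1.7886, 8.3393 + 10.1435) = (10.1934, 18.4828)
End effector: (10.1934, 18.4828)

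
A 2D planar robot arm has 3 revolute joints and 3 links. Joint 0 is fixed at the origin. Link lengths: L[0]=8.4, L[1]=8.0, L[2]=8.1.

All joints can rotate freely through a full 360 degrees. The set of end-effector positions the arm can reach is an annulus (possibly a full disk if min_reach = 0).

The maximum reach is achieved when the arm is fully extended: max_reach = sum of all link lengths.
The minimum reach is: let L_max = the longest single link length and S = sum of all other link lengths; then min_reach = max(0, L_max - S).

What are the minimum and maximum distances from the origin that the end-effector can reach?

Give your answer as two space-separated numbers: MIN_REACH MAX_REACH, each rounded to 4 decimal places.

Answer: 0.0000 24.5000

Derivation:
Link lengths: [8.4, 8.0, 8.1]
max_reach = 8.4 + 8 + 8.1 = 24.5
L_max = max([8.4, 8.0, 8.1]) = 8.4
S (sum of others) = 24.5 - 8.4 = 16.1
min_reach = max(0, 8.4 - 16.1) = max(0, -7.7) = 0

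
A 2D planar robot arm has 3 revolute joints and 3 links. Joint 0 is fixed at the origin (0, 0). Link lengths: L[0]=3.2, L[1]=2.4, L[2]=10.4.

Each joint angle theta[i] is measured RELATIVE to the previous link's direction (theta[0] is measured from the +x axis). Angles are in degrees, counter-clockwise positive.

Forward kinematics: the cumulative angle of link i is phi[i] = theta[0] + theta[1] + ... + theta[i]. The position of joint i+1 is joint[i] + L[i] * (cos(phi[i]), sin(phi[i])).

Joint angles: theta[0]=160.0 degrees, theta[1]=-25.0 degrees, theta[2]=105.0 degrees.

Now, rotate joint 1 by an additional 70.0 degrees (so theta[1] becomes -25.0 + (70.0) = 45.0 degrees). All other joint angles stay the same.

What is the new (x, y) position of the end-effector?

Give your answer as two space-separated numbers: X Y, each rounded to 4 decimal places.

Answer: 1.5028 -7.8867

Derivation:
joint[0] = (0.0000, 0.0000)  (base)
link 0: phi[0] = 160 = 160 deg
  cos(160 deg) = -0.9397, sin(160 deg) = 0.3420
  joint[1] = (0.0000, 0.0000) + 3.2 * (-0.9397, 0.3420) = (0.0000 + -3.0070, 0.0000 + 1.0945) = (-3.0070, 1.0945)
link 1: phi[1] = 160 + 45 = 205 deg
  cos(205 deg) = -0.9063, sin(205 deg) = -0.4226
  joint[2] = (-3.0070, 1.0945) + 2.4 * (-0.9063, -0.4226) = (-3.0070 + -2.1751, 1.0945 + -1.0143) = (-5.1822, 0.0802)
link 2: phi[2] = 160 + 45 + 105 = 310 deg
  cos(310 deg) = 0.6428, sin(310 deg) = -0.7660
  joint[3] = (-5.1822, 0.0802) + 10.4 * (0.6428, -0.7660) = (-5.1822 + 6.6850, 0.0802 + -7.9669) = (1.5028, -7.8867)
End effector: (1.5028, -7.8867)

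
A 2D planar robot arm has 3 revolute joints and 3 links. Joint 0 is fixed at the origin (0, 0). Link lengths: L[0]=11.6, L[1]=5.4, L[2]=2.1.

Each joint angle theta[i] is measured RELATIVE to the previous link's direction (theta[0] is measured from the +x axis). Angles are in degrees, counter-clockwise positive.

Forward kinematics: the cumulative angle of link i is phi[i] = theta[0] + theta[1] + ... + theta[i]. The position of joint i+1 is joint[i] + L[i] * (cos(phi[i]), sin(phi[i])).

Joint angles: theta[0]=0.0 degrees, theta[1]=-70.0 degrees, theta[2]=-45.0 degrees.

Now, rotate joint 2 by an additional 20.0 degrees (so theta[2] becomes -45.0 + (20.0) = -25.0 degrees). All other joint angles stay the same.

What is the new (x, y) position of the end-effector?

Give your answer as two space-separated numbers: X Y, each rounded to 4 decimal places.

joint[0] = (0.0000, 0.0000)  (base)
link 0: phi[0] = 0 = 0 deg
  cos(0 deg) = 1.0000, sin(0 deg) = 0.0000
  joint[1] = (0.0000, 0.0000) + 11.6 * (1.0000, 0.0000) = (0.0000 + 11.6000, 0.0000 + 0.0000) = (11.6000, 0.0000)
link 1: phi[1] = 0 + -70 = -70 deg
  cos(-70 deg) = 0.3420, sin(-70 deg) = -0.9397
  joint[2] = (11.6000, 0.0000) + 5.4 * (0.3420, -0.9397) = (11.6000 + 1.8469, 0.0000 + -5.0743) = (13.4469, -5.0743)
link 2: phi[2] = 0 + -70 + -25 = -95 deg
  cos(-95 deg) = -0.0872, sin(-95 deg) = -0.9962
  joint[3] = (13.4469, -5.0743) + 2.1 * (-0.0872, -0.9962) = (13.4469 + -0.1830, -5.0743 + -2.0920) = (13.2639, -7.1663)
End effector: (13.2639, -7.1663)

Answer: 13.2639 -7.1663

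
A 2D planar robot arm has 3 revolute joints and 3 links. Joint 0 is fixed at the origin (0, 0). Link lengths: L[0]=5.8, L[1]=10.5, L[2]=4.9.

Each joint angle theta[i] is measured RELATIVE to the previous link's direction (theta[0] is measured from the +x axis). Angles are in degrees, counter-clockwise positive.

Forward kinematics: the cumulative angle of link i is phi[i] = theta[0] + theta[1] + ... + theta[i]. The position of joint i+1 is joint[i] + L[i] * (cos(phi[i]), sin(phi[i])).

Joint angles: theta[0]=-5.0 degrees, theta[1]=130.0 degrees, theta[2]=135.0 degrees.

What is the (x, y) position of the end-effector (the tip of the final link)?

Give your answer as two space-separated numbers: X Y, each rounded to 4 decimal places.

Answer: -1.0955 3.2700

Derivation:
joint[0] = (0.0000, 0.0000)  (base)
link 0: phi[0] = -5 = -5 deg
  cos(-5 deg) = 0.9962, sin(-5 deg) = -0.0872
  joint[1] = (0.0000, 0.0000) + 5.8 * (0.9962, -0.0872) = (0.0000 + 5.7779, 0.0000 + -0.5055) = (5.7779, -0.5055)
link 1: phi[1] = -5 + 130 = 125 deg
  cos(125 deg) = -0.5736, sin(125 deg) = 0.8192
  joint[2] = (5.7779, -0.5055) + 10.5 * (-0.5736, 0.8192) = (5.7779 + -6.0226, -0.5055 + 8.6011) = (-0.2446, 8.0956)
link 2: phi[2] = -5 + 130 + 135 = 260 deg
  cos(260 deg) = -0.1736, sin(260 deg) = -0.9848
  joint[3] = (-0.2446, 8.0956) + 4.9 * (-0.1736, -0.9848) = (-0.2446 + -0.8509, 8.0956 + -4.8256) = (-1.0955, 3.2700)
End effector: (-1.0955, 3.2700)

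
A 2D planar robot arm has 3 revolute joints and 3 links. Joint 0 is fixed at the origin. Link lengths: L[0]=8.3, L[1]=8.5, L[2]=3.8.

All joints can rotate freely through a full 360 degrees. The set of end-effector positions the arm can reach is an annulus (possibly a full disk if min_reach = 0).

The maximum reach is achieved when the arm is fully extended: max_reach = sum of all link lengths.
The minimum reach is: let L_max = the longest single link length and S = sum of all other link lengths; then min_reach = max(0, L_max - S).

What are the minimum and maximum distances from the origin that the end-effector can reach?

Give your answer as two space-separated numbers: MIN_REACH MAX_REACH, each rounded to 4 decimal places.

Answer: 0.0000 20.6000

Derivation:
Link lengths: [8.3, 8.5, 3.8]
max_reach = 8.3 + 8.5 + 3.8 = 20.6
L_max = max([8.3, 8.5, 3.8]) = 8.5
S (sum of others) = 20.6 - 8.5 = 12.1
min_reach = max(0, 8.5 - 12.1) = max(0, -3.6) = 0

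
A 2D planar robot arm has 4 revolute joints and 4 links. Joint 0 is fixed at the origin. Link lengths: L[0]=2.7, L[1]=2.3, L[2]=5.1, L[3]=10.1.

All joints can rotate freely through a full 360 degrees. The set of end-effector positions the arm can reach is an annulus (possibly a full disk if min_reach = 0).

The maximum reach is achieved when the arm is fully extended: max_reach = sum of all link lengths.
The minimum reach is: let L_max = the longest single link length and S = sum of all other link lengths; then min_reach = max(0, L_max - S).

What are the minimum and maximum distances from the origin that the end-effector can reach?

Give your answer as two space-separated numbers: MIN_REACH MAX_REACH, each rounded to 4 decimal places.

Answer: 0.0000 20.2000

Derivation:
Link lengths: [2.7, 2.3, 5.1, 10.1]
max_reach = 2.7 + 2.3 + 5.1 + 10.1 = 20.2
L_max = max([2.7, 2.3, 5.1, 10.1]) = 10.1
S (sum of others) = 20.2 - 10.1 = 10.1
min_reach = max(0, 10.1 - 10.1) = max(0, 0) = 0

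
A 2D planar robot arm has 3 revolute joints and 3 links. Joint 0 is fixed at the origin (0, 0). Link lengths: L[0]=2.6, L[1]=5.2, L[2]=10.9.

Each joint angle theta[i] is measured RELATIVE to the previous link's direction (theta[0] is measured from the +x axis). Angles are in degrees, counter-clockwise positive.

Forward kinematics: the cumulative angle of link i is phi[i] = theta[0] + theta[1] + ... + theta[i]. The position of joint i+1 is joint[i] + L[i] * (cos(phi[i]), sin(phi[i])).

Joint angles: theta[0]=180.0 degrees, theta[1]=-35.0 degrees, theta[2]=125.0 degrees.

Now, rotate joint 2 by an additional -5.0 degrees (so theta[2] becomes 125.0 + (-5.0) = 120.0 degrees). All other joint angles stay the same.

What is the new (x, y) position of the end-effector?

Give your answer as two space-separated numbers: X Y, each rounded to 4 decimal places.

Answer: -7.8096 -7.8759

Derivation:
joint[0] = (0.0000, 0.0000)  (base)
link 0: phi[0] = 180 = 180 deg
  cos(180 deg) = -1.0000, sin(180 deg) = 0.0000
  joint[1] = (0.0000, 0.0000) + 2.6 * (-1.0000, 0.0000) = (0.0000 + -2.6000, 0.0000 + 0.0000) = (-2.6000, 0.0000)
link 1: phi[1] = 180 + -35 = 145 deg
  cos(145 deg) = -0.8192, sin(145 deg) = 0.5736
  joint[2] = (-2.6000, 0.0000) + 5.2 * (-0.8192, 0.5736) = (-2.6000 + -4.2596, 0.0000 + 2.9826) = (-6.8596, 2.9826)
link 2: phi[2] = 180 + -35 + 120 = 265 deg
  cos(265 deg) = -0.0872, sin(265 deg) = -0.9962
  joint[3] = (-6.8596, 2.9826) + 10.9 * (-0.0872, -0.9962) = (-6.8596 + -0.9500, 2.9826 + -10.8585) = (-7.8096, -7.8759)
End effector: (-7.8096, -7.8759)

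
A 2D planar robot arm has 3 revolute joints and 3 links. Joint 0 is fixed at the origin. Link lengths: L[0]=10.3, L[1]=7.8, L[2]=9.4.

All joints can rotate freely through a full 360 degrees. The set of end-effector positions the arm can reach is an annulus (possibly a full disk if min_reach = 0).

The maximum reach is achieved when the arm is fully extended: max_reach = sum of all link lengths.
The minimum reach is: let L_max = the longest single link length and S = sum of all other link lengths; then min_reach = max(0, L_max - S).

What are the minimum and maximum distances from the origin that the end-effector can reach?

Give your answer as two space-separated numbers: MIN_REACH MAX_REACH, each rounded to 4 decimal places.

Link lengths: [10.3, 7.8, 9.4]
max_reach = 10.3 + 7.8 + 9.4 = 27.5
L_max = max([10.3, 7.8, 9.4]) = 10.3
S (sum of others) = 27.5 - 10.3 = 17.2
min_reach = max(0, 10.3 - 17.2) = max(0, -6.9) = 0

Answer: 0.0000 27.5000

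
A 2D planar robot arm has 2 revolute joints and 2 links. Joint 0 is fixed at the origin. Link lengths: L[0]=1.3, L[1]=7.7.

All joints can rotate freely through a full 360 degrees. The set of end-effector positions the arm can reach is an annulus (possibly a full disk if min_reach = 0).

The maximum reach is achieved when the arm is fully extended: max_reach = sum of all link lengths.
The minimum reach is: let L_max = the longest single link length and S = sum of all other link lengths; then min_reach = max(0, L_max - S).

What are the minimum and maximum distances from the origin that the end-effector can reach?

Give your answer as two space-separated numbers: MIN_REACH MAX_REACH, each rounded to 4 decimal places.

Answer: 6.4000 9.0000

Derivation:
Link lengths: [1.3, 7.7]
max_reach = 1.3 + 7.7 = 9
L_max = max([1.3, 7.7]) = 7.7
S (sum of others) = 9 - 7.7 = 1.3
min_reach = max(0, 7.7 - 1.3) = max(0, 6.4) = 6.4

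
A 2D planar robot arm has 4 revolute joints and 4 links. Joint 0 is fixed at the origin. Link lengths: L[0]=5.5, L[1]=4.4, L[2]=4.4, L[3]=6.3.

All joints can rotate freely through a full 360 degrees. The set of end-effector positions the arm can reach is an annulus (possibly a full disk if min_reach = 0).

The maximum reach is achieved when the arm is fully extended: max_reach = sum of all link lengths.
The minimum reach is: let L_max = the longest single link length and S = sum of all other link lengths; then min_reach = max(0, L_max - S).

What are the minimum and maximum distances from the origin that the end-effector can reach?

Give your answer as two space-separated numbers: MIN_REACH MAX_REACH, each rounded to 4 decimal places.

Link lengths: [5.5, 4.4, 4.4, 6.3]
max_reach = 5.5 + 4.4 + 4.4 + 6.3 = 20.6
L_max = max([5.5, 4.4, 4.4, 6.3]) = 6.3
S (sum of others) = 20.6 - 6.3 = 14.3
min_reach = max(0, 6.3 - 14.3) = max(0, -8) = 0

Answer: 0.0000 20.6000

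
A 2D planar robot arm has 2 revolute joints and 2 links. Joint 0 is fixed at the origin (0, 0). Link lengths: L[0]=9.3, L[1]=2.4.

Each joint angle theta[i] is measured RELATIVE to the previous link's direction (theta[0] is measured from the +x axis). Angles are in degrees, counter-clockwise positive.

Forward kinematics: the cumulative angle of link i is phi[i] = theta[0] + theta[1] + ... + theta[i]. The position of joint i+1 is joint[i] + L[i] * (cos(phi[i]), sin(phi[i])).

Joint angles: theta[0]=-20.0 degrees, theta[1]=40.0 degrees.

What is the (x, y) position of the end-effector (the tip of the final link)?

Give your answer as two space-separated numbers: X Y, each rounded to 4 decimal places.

Answer: 10.9944 -2.3599

Derivation:
joint[0] = (0.0000, 0.0000)  (base)
link 0: phi[0] = -20 = -20 deg
  cos(-20 deg) = 0.9397, sin(-20 deg) = -0.3420
  joint[1] = (0.0000, 0.0000) + 9.3 * (0.9397, -0.3420) = (0.0000 + 8.7391, 0.0000 + -3.1808) = (8.7391, -3.1808)
link 1: phi[1] = -20 + 40 = 20 deg
  cos(20 deg) = 0.9397, sin(20 deg) = 0.3420
  joint[2] = (8.7391, -3.1808) + 2.4 * (0.9397, 0.3420) = (8.7391 + 2.2553, -3.1808 + 0.8208) = (10.9944, -2.3599)
End effector: (10.9944, -2.3599)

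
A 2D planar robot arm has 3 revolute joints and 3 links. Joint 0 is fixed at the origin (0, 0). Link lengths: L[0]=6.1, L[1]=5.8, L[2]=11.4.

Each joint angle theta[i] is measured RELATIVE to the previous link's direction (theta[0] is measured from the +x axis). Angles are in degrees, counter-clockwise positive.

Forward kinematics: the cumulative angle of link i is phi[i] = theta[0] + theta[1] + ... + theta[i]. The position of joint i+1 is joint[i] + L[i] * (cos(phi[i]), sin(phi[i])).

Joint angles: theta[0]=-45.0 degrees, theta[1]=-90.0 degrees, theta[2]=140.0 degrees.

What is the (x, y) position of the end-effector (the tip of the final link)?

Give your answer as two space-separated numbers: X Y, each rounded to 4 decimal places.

Answer: 11.5688 -7.4210

Derivation:
joint[0] = (0.0000, 0.0000)  (base)
link 0: phi[0] = -45 = -45 deg
  cos(-45 deg) = 0.7071, sin(-45 deg) = -0.7071
  joint[1] = (0.0000, 0.0000) + 6.1 * (0.7071, -0.7071) = (0.0000 + 4.3134, 0.0000 + -4.3134) = (4.3134, -4.3134)
link 1: phi[1] = -45 + -90 = -135 deg
  cos(-135 deg) = -0.7071, sin(-135 deg) = -0.7071
  joint[2] = (4.3134, -4.3134) + 5.8 * (-0.7071, -0.7071) = (4.3134 + -4.1012, -4.3134 + -4.1012) = (0.2121, -8.4146)
link 2: phi[2] = -45 + -90 + 140 = 5 deg
  cos(5 deg) = 0.9962, sin(5 deg) = 0.0872
  joint[3] = (0.2121, -8.4146) + 11.4 * (0.9962, 0.0872) = (0.2121 + 11.3566, -8.4146 + 0.9936) = (11.5688, -7.4210)
End effector: (11.5688, -7.4210)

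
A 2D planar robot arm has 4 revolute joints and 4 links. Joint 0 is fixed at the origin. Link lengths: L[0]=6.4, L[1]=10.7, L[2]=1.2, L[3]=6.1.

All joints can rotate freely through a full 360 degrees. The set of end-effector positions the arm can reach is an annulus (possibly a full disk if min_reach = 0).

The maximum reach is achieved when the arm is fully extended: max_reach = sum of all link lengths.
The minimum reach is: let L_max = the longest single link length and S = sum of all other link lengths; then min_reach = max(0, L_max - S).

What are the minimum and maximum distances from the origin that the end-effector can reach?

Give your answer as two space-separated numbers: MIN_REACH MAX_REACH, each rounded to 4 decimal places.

Answer: 0.0000 24.4000

Derivation:
Link lengths: [6.4, 10.7, 1.2, 6.1]
max_reach = 6.4 + 10.7 + 1.2 + 6.1 = 24.4
L_max = max([6.4, 10.7, 1.2, 6.1]) = 10.7
S (sum of others) = 24.4 - 10.7 = 13.7
min_reach = max(0, 10.7 - 13.7) = max(0, -3) = 0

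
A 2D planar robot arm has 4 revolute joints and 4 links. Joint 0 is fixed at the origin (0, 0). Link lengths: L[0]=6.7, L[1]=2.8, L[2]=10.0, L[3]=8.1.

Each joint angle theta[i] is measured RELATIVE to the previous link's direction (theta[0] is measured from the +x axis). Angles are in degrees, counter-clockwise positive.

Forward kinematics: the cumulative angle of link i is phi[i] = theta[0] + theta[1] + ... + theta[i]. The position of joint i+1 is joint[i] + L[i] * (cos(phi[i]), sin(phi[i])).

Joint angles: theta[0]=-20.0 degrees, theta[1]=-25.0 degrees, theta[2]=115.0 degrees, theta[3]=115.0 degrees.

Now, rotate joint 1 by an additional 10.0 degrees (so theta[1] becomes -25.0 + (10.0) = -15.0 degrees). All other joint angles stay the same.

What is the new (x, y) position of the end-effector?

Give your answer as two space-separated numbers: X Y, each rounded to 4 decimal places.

Answer: 2.5020 3.8541

Derivation:
joint[0] = (0.0000, 0.0000)  (base)
link 0: phi[0] = -20 = -20 deg
  cos(-20 deg) = 0.9397, sin(-20 deg) = -0.3420
  joint[1] = (0.0000, 0.0000) + 6.7 * (0.9397, -0.3420) = (0.0000 + 6.2959, 0.0000 + -2.2915) = (6.2959, -2.2915)
link 1: phi[1] = -20 + -15 = -35 deg
  cos(-35 deg) = 0.8192, sin(-35 deg) = -0.5736
  joint[2] = (6.2959, -2.2915) + 2.8 * (0.8192, -0.5736) = (6.2959 + 2.2936, -2.2915 + -1.6060) = (8.5896, -3.8975)
link 2: phi[2] = -20 + -15 + 115 = 80 deg
  cos(80 deg) = 0.1736, sin(80 deg) = 0.9848
  joint[3] = (8.5896, -3.8975) + 10 * (0.1736, 0.9848) = (8.5896 + 1.7365, -3.8975 + 9.8481) = (10.3260, 5.9505)
link 3: phi[3] = -20 + -15 + 115 + 115 = 195 deg
  cos(195 deg) = -0.9659, sin(195 deg) = -0.2588
  joint[4] = (10.3260, 5.9505) + 8.1 * (-0.9659, -0.2588) = (10.3260 + -7.8240, 5.9505 + -2.0964) = (2.5020, 3.8541)
End effector: (2.5020, 3.8541)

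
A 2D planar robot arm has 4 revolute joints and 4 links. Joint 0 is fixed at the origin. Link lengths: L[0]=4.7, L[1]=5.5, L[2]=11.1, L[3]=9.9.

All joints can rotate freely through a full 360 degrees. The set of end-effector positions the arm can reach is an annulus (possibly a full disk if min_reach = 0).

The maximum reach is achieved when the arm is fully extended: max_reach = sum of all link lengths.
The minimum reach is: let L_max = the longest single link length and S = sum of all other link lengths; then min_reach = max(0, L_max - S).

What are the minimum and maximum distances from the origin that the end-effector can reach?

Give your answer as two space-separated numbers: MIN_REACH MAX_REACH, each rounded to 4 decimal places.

Answer: 0.0000 31.2000

Derivation:
Link lengths: [4.7, 5.5, 11.1, 9.9]
max_reach = 4.7 + 5.5 + 11.1 + 9.9 = 31.2
L_max = max([4.7, 5.5, 11.1, 9.9]) = 11.1
S (sum of others) = 31.2 - 11.1 = 20.1
min_reach = max(0, 11.1 - 20.1) = max(0, -9) = 0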